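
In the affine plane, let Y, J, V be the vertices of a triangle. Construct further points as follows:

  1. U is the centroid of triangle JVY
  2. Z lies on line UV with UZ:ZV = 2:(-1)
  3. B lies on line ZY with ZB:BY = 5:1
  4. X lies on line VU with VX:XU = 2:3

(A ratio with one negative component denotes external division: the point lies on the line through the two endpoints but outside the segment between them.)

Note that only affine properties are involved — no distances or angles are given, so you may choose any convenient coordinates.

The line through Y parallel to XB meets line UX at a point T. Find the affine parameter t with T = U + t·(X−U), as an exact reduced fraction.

Choose coordinates Y = (0, 0), J = (1, 0), V = (0, 1).
1. U is the centroid of triangle JVY ⇒ U = (1/3, 1/3)
2. Z lies on line UV with UZ:ZV = 2:(-1) ⇒ Z = (-1/3, 5/3)
3. B lies on line ZY with ZB:BY = 5:1 ⇒ B = (-1/18, 5/18)
4. X lies on line VU with VX:XU = 2:3 ⇒ X = (2/15, 11/15)
through Y parallel to XB: direction (-17/90, -41/90); meets UX at T = (17/75, 41/75)
T = U + t·(X−U) with t = 8/15

t = 8/15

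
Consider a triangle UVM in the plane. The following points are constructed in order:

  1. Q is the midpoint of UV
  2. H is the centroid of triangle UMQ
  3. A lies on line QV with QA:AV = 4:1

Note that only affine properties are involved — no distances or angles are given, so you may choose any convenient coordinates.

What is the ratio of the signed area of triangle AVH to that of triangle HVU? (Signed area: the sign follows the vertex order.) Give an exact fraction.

Choose coordinates U = (0, 0), V = (1, 0), M = (0, 1).
1. Q is the midpoint of UV ⇒ Q = (1/2, 0)
2. H is the centroid of triangle UMQ ⇒ H = (1/6, 1/3)
3. A lies on line QV with QA:AV = 4:1 ⇒ A = (9/10, 0)
2·[AVH] = 1/30, 2·[HVU] = -1/3
[AVH]:[HVU] = 1/30:-1/3 = -1/10

[AVH]:[HVU] = -1/10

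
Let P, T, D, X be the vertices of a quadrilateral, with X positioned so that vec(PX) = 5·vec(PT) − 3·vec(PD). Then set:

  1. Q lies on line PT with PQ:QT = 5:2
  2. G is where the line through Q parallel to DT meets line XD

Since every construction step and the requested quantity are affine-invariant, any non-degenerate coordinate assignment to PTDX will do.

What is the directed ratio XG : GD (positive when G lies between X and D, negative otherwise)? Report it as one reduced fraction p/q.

XG:GD = -9/2

Work in coordinates with P = (0, 0), T = (1, 0), D = (0, 1), X = (5, -3).
1. Q lies on line PT with PQ:QT = 5:2 ⇒ Q = (5/7, 0)
2. G is where the line through Q parallel to DT meets line XD ⇒ G = (-10/7, 15/7)
G = X + t·(D−X) with t = 9/7, so XG:GD = t:(1−t) = 9/7:-2/7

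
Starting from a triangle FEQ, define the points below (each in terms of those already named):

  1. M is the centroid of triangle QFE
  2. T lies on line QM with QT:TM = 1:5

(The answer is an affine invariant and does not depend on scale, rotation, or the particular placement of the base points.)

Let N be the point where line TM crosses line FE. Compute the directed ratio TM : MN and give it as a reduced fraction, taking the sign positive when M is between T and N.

Assign F = (0, 0), E = (1, 0), Q = (0, 1) — the answer is frame-independent, so this choice is without loss of generality.
1. M is the centroid of triangle QFE ⇒ M = (1/3, 1/3)
2. T lies on line QM with QT:TM = 1:5 ⇒ T = (1/18, 8/9)
line TM meets FE at N = (1/2, 0)
M = T + t·(N−T) with t = 5/8, so TM:MN = 5/8:3/8

TM:MN = 5/3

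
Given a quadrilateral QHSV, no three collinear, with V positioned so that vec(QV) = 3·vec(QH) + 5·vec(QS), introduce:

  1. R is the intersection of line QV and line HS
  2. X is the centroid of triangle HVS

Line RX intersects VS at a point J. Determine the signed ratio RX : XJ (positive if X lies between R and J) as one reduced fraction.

RX:XJ = 1/8

Work in coordinates with Q = (0, 0), H = (1, 0), S = (0, 1), V = (3, 5).
1. R is the intersection of line QV and line HS ⇒ R = (3/8, 5/8)
2. X is the centroid of triangle HVS ⇒ X = (4/3, 2)
line RX meets VS at J = (9, 13)
X = R + t·(J−R) with t = 1/9, so RX:XJ = 1/9:8/9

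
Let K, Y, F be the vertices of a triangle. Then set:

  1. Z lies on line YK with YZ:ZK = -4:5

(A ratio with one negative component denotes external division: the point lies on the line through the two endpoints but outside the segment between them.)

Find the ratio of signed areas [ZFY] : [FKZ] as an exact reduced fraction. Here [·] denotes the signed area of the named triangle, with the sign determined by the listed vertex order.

Choose coordinates K = (0, 0), Y = (1, 0), F = (0, 1).
1. Z lies on line YK with YZ:ZK = -4:5 ⇒ Z = (5, 0)
2·[ZFY] = 4, 2·[FKZ] = 5
[ZFY]:[FKZ] = 4:5 = 4/5

[ZFY]:[FKZ] = 4/5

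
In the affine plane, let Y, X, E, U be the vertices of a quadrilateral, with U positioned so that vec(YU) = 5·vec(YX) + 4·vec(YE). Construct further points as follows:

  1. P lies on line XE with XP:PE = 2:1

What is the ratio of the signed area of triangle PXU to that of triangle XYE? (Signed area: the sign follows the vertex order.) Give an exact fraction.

[PXU]:[XYE] = -16/3

Choose coordinates Y = (0, 0), X = (1, 0), E = (0, 1), U = (5, 4).
1. P lies on line XE with XP:PE = 2:1 ⇒ P = (1/3, 2/3)
2·[PXU] = 16/3, 2·[XYE] = -1
[PXU]:[XYE] = 16/3:-1 = -16/3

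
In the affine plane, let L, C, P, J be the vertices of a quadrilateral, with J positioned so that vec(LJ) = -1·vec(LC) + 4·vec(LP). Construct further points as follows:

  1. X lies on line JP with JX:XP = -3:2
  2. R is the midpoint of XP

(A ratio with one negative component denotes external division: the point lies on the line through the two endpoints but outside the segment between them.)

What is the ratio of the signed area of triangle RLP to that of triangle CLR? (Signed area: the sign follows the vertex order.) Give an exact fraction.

[RLP]:[CLR] = -1/2

Set L = (0, 0), C = (1, 0), P = (0, 1), J = (-1, 4); any affine frame gives the same invariant.
1. X lies on line JP with JX:XP = -3:2 ⇒ X = (2, -5)
2. R is the midpoint of XP ⇒ R = (1, -2)
2·[RLP] = -1, 2·[CLR] = 2
[RLP]:[CLR] = -1:2 = -1/2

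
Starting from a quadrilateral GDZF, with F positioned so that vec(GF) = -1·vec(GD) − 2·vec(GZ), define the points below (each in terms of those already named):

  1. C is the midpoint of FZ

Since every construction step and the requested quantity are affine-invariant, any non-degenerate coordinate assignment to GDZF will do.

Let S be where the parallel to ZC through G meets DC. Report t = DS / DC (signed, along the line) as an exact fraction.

t = 3/4

Choose coordinates G = (0, 0), D = (1, 0), Z = (0, 1), F = (-1, -2).
1. C is the midpoint of FZ ⇒ C = (-1/2, -1/2)
through G parallel to ZC: direction (-1/2, -3/2); meets DC at S = (-1/8, -3/8)
S = D + t·(C−D) with t = 3/4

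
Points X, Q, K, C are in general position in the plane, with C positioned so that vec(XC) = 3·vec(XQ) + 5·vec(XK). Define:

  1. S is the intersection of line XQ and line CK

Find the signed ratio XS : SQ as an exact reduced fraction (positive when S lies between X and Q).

Assign X = (0, 0), Q = (1, 0), K = (0, 1), C = (3, 5) — the answer is frame-independent, so this choice is without loss of generality.
1. S is the intersection of line XQ and line CK ⇒ S = (-3/4, 0)
S = X + t·(Q−X) with t = -3/4, so XS:SQ = t:(1−t) = -3/4:7/4

XS:SQ = -3/7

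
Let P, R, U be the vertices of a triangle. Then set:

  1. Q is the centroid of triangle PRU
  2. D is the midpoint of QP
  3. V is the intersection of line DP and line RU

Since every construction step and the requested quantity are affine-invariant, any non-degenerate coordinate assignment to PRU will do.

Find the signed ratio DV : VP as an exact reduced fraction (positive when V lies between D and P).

Work in coordinates with P = (0, 0), R = (1, 0), U = (0, 1).
1. Q is the centroid of triangle PRU ⇒ Q = (1/3, 1/3)
2. D is the midpoint of QP ⇒ D = (1/6, 1/6)
3. V is the intersection of line DP and line RU ⇒ V = (1/2, 1/2)
V = D + t·(P−D) with t = -2, so DV:VP = t:(1−t) = -2:3

DV:VP = -2/3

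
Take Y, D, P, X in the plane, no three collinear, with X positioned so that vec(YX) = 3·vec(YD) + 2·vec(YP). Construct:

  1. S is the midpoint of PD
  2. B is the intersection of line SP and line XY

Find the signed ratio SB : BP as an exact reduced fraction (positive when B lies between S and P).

Work in coordinates with Y = (0, 0), D = (1, 0), P = (0, 1), X = (3, 2).
1. S is the midpoint of PD ⇒ S = (1/2, 1/2)
2. B is the intersection of line SP and line XY ⇒ B = (3/5, 2/5)
B = S + t·(P−S) with t = -1/5, so SB:BP = t:(1−t) = -1/5:6/5

SB:BP = -1/6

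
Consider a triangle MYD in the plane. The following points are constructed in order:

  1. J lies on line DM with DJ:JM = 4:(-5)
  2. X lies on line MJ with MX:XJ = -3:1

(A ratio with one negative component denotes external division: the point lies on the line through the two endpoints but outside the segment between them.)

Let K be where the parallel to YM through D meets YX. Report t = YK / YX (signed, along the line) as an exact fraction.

Work in coordinates with M = (0, 0), Y = (1, 0), D = (0, 1).
1. J lies on line DM with DJ:JM = 4:(-5) ⇒ J = (0, 5)
2. X lies on line MJ with MX:XJ = -3:1 ⇒ X = (0, 15/2)
through D parallel to YM: direction (-1, 0); meets YX at K = (13/15, 1)
K = Y + t·(X−Y) with t = 2/15

t = 2/15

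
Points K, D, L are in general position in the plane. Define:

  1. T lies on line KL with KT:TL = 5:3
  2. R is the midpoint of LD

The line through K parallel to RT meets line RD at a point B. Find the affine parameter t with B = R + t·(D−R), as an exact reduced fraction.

t = 5/3

Assign K = (0, 0), D = (1, 0), L = (0, 1) — the answer is frame-independent, so this choice is without loss of generality.
1. T lies on line KL with KT:TL = 5:3 ⇒ T = (0, 5/8)
2. R is the midpoint of LD ⇒ R = (1/2, 1/2)
through K parallel to RT: direction (-1/2, 1/8); meets RD at B = (4/3, -1/3)
B = R + t·(D−R) with t = 5/3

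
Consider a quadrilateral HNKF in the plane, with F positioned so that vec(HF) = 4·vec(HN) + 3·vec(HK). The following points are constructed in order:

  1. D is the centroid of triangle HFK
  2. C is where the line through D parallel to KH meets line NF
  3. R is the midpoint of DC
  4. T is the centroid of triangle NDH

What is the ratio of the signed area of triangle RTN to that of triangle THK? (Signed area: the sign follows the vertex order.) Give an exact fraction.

[RTN]:[THK] = -3/7

Choose coordinates H = (0, 0), N = (1, 0), K = (0, 1), F = (4, 3).
1. D is the centroid of triangle HFK ⇒ D = (4/3, 4/3)
2. C is where the line through D parallel to KH meets line NF ⇒ C = (4/3, 1/3)
3. R is the midpoint of DC ⇒ R = (4/3, 5/6)
4. T is the centroid of triangle NDH ⇒ T = (7/9, 4/9)
2·[RTN] = 1/3, 2·[THK] = -7/9
[RTN]:[THK] = 1/3:-7/9 = -3/7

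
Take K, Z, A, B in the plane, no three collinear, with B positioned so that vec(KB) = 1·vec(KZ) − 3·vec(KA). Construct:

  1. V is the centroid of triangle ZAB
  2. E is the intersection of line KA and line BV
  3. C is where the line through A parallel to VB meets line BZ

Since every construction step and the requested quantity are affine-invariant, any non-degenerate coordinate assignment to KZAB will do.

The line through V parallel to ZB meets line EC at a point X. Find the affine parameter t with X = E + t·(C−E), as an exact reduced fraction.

Set K = (0, 0), Z = (1, 0), A = (0, 1), B = (1, -3); any affine frame gives the same invariant.
1. V is the centroid of triangle ZAB ⇒ V = (2/3, -2/3)
2. E is the intersection of line KA and line BV ⇒ E = (0, 4)
3. C is where the line through A parallel to VB meets line BZ ⇒ C = (1, -6)
through V parallel to ZB: direction (0, -3); meets EC at X = (2/3, -8/3)
X = E + t·(C−E) with t = 2/3

t = 2/3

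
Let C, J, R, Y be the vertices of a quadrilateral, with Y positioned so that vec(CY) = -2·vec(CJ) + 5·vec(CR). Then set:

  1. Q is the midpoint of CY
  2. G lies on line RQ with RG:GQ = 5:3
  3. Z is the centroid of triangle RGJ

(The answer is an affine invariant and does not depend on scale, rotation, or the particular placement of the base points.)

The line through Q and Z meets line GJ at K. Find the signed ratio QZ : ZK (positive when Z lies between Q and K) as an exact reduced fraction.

QZ:ZK = -14/5

Set C = (0, 0), J = (1, 0), R = (0, 1), Y = (-2, 5); any affine frame gives the same invariant.
1. Q is the midpoint of CY ⇒ Q = (-1, 5/2)
2. G lies on line RQ with RG:GQ = 5:3 ⇒ G = (-5/8, 31/16)
3. Z is the centroid of triangle RGJ ⇒ Z = (1/8, 47/48)
line QZ meets GJ at K = (-31/112, 341/224)
Z = Q + t·(K−Q) with t = 14/9, so QZ:ZK = 14/9:-5/9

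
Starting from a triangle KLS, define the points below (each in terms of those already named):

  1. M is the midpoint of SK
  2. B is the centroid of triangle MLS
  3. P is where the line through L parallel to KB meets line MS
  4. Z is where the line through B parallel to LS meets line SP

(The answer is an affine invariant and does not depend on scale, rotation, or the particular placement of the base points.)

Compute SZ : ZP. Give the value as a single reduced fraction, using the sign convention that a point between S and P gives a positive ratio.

SZ:ZP = 1/14

Work in coordinates with K = (0, 0), L = (1, 0), S = (0, 1).
1. M is the midpoint of SK ⇒ M = (0, 1/2)
2. B is the centroid of triangle MLS ⇒ B = (1/3, 1/2)
3. P is where the line through L parallel to KB meets line MS ⇒ P = (0, -3/2)
4. Z is where the line through B parallel to LS meets line SP ⇒ Z = (0, 5/6)
Z = S + t·(P−S) with t = 1/15, so SZ:ZP = t:(1−t) = 1/15:14/15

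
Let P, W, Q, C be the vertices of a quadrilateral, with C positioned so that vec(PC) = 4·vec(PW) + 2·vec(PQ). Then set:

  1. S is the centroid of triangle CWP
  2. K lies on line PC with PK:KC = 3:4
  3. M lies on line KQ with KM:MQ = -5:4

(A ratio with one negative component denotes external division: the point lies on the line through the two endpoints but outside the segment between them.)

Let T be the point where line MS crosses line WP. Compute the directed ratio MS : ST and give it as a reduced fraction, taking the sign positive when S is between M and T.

MS:ST = 19/14

Assign P = (0, 0), W = (1, 0), Q = (0, 1), C = (4, 2) — the answer is frame-independent, so this choice is without loss of generality.
1. S is the centroid of triangle CWP ⇒ S = (5/3, 2/3)
2. K lies on line PC with PK:KC = 3:4 ⇒ K = (12/7, 6/7)
3. M lies on line KQ with KM:MQ = -5:4 ⇒ M = (-48/7, 11/7)
line MS meets WP at T = (151/19, 0)
S = M + t·(T−M) with t = 19/33, so MS:ST = 19/33:14/33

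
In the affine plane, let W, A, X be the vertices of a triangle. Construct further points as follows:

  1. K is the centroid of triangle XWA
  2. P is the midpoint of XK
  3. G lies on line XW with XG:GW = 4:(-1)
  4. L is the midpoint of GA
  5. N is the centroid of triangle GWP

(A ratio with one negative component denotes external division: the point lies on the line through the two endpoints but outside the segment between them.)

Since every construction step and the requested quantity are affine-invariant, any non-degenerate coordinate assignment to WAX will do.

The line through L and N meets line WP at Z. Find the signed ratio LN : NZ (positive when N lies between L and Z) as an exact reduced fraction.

LN:NZ = 37/2

Choose coordinates W = (0, 0), A = (1, 0), X = (0, 1).
1. K is the centroid of triangle XWA ⇒ K = (1/3, 1/3)
2. P is the midpoint of XK ⇒ P = (1/6, 2/3)
3. G lies on line XW with XG:GW = 4:(-1) ⇒ G = (0, -1/3)
4. L is the midpoint of GA ⇒ L = (1/2, -1/6)
5. N is the centroid of triangle GWP ⇒ N = (1/18, 1/9)
line LN meets WP at Z = (7/222, 14/111)
N = L + t·(Z−L) with t = 37/39, so LN:NZ = 37/39:2/39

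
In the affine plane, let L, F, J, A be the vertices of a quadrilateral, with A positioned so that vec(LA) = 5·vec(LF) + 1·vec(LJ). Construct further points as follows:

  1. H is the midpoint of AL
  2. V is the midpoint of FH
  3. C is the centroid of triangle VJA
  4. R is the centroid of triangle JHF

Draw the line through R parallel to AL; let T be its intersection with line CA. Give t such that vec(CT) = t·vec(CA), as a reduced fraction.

t = 1/9

Choose coordinates L = (0, 0), F = (1, 0), J = (0, 1), A = (5, 1).
1. H is the midpoint of AL ⇒ H = (5/2, 1/2)
2. V is the midpoint of FH ⇒ V = (7/4, 1/4)
3. C is the centroid of triangle VJA ⇒ C = (9/4, 3/4)
4. R is the centroid of triangle JHF ⇒ R = (7/6, 1/2)
through R parallel to AL: direction (-5, -1); meets CA at T = (23/9, 7/9)
T = C + t·(A−C) with t = 1/9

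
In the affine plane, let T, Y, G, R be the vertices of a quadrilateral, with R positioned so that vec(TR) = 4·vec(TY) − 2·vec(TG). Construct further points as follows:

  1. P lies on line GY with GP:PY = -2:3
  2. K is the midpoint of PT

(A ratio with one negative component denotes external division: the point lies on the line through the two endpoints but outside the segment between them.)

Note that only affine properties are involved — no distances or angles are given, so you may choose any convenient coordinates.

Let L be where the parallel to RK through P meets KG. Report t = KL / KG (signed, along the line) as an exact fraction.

t = 4

Work in coordinates with T = (0, 0), Y = (1, 0), G = (0, 1), R = (4, -2).
1. P lies on line GY with GP:PY = -2:3 ⇒ P = (-2, 3)
2. K is the midpoint of PT ⇒ K = (-1, 3/2)
through P parallel to RK: direction (-5, 7/2); meets KG at L = (3, -1/2)
L = K + t·(G−K) with t = 4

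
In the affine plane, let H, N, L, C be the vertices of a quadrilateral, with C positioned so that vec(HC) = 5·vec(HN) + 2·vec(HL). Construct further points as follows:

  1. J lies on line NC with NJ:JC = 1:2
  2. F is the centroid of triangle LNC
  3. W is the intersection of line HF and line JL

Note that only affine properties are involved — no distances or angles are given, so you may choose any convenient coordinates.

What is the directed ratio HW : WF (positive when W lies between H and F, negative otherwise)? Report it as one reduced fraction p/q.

Work in coordinates with H = (0, 0), N = (1, 0), L = (0, 1), C = (5, 2).
1. J lies on line NC with NJ:JC = 1:2 ⇒ J = (7/3, 2/3)
2. F is the centroid of triangle LNC ⇒ F = (2, 1)
3. W is the intersection of line HF and line JL ⇒ W = (14/9, 7/9)
W = H + t·(F−H) with t = 7/9, so HW:WF = t:(1−t) = 7/9:2/9

HW:WF = 7/2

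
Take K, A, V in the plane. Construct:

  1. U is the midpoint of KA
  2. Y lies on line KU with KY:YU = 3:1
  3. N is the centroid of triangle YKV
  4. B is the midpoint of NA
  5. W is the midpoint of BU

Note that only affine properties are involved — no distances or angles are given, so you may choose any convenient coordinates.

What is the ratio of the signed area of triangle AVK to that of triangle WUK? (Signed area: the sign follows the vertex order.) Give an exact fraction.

[AVK]:[WUK] = -24

Choose coordinates K = (0, 0), A = (1, 0), V = (0, 1).
1. U is the midpoint of KA ⇒ U = (1/2, 0)
2. Y lies on line KU with KY:YU = 3:1 ⇒ Y = (3/8, 0)
3. N is the centroid of triangle YKV ⇒ N = (1/8, 1/3)
4. B is the midpoint of NA ⇒ B = (9/16, 1/6)
5. W is the midpoint of BU ⇒ W = (17/32, 1/12)
2·[AVK] = 1, 2·[WUK] = -1/24
[AVK]:[WUK] = 1:-1/24 = -24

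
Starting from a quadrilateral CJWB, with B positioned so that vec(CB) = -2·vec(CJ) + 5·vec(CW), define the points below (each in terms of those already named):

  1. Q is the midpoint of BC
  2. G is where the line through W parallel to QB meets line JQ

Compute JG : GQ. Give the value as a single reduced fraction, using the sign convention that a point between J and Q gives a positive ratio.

Work in coordinates with C = (0, 0), J = (1, 0), W = (0, 1), B = (-2, 5).
1. Q is the midpoint of BC ⇒ Q = (-1, 5/2)
2. G is where the line through W parallel to QB meets line JQ ⇒ G = (-1/5, 3/2)
G = J + t·(Q−J) with t = 3/5, so JG:GQ = t:(1−t) = 3/5:2/5

JG:GQ = 3/2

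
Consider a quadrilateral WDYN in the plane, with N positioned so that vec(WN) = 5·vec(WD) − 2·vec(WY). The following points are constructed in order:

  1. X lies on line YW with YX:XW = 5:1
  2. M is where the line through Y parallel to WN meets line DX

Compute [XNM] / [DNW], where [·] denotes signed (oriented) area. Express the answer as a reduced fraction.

[XNM]:[DNW] = -50/21

Work in coordinates with W = (0, 0), D = (1, 0), Y = (0, 1), N = (5, -2).
1. X lies on line YW with YX:XW = 5:1 ⇒ X = (0, 1/6)
2. M is where the line through Y parallel to WN meets line DX ⇒ M = (25/7, -3/7)
2·[XNM] = 100/21, 2·[DNW] = -2
[XNM]:[DNW] = 100/21:-2 = -50/21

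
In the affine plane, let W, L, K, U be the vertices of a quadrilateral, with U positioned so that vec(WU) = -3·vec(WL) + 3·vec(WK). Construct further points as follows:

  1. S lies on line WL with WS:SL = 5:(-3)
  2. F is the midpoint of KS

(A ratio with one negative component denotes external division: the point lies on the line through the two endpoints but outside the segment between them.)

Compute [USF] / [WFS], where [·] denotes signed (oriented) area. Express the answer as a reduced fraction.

Work in coordinates with W = (0, 0), L = (1, 0), K = (0, 1), U = (-3, 3).
1. S lies on line WL with WS:SL = 5:(-3) ⇒ S = (5/2, 0)
2. F is the midpoint of KS ⇒ F = (5/4, 1/2)
2·[USF] = -1, 2·[WFS] = -5/4
[USF]:[WFS] = -1:-5/4 = 4/5

[USF]:[WFS] = 4/5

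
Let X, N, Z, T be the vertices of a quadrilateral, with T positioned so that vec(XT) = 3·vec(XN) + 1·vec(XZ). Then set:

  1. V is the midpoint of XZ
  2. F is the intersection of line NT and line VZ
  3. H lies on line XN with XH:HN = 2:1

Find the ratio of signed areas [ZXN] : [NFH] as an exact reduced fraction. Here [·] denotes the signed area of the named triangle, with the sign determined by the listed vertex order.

Set X = (0, 0), N = (1, 0), Z = (0, 1), T = (3, 1); any affine frame gives the same invariant.
1. V is the midpoint of XZ ⇒ V = (0, 1/2)
2. F is the intersection of line NT and line VZ ⇒ F = (0, -1/2)
3. H lies on line XN with XH:HN = 2:1 ⇒ H = (2/3, 0)
2·[ZXN] = 1, 2·[NFH] = -1/6
[ZXN]:[NFH] = 1:-1/6 = -6

[ZXN]:[NFH] = -6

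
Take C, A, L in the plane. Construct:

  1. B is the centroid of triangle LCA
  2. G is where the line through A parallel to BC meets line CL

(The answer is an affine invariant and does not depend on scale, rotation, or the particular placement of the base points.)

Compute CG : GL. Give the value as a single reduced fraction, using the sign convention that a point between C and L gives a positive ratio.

CG:GL = -1/2

Work in coordinates with C = (0, 0), A = (1, 0), L = (0, 1).
1. B is the centroid of triangle LCA ⇒ B = (1/3, 1/3)
2. G is where the line through A parallel to BC meets line CL ⇒ G = (0, -1)
G = C + t·(L−C) with t = -1, so CG:GL = t:(1−t) = -1:2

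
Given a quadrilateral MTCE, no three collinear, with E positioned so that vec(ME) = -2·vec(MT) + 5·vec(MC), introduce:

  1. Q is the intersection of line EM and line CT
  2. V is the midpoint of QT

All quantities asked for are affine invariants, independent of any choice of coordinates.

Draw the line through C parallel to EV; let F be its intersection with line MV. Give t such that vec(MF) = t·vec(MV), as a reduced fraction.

Work in coordinates with M = (0, 0), T = (1, 0), C = (0, 1), E = (-2, 5).
1. Q is the intersection of line EM and line CT ⇒ Q = (-2/3, 5/3)
2. V is the midpoint of QT ⇒ V = (1/6, 5/6)
through C parallel to EV: direction (13/6, -25/6); meets MV at F = (13/90, 13/18)
F = M + t·(V−M) with t = 13/15

t = 13/15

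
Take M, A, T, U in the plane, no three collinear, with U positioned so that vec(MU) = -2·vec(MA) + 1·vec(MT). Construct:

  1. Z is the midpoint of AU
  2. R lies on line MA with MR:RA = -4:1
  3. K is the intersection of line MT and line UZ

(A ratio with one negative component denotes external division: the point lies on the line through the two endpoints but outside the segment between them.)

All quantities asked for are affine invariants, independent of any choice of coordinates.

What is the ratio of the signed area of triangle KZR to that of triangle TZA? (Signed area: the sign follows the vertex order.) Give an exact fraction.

[KZR]:[TZA] = -1/18

Set M = (0, 0), A = (1, 0), T = (0, 1), U = (-2, 1); any affine frame gives the same invariant.
1. Z is the midpoint of AU ⇒ Z = (-1/2, 1/2)
2. R lies on line MA with MR:RA = -4:1 ⇒ R = (4/3, 0)
3. K is the intersection of line MT and line UZ ⇒ K = (0, 1/3)
2·[KZR] = -1/18, 2·[TZA] = 1
[KZR]:[TZA] = -1/18:1 = -1/18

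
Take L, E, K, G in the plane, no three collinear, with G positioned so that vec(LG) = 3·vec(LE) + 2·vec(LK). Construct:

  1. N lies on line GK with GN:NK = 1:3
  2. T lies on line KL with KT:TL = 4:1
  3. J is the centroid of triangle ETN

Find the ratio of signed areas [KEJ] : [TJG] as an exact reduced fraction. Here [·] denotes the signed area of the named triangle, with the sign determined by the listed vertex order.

[KEJ]:[TJG] = 11/9

Work in coordinates with L = (0, 0), E = (1, 0), K = (0, 1), G = (3, 2).
1. N lies on line GK with GN:NK = 1:3 ⇒ N = (9/4, 7/4)
2. T lies on line KL with KT:TL = 4:1 ⇒ T = (0, 1/5)
3. J is the centroid of triangle ETN ⇒ J = (13/12, 13/20)
2·[KEJ] = 11/15, 2·[TJG] = 3/5
[KEJ]:[TJG] = 11/15:3/5 = 11/9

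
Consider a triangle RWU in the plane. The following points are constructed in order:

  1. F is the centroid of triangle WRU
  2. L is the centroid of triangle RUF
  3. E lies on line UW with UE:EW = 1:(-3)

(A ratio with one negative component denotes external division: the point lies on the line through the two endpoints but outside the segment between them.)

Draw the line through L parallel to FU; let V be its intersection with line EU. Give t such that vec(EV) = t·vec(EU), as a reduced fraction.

t = 1/3

Choose coordinates R = (0, 0), W = (1, 0), U = (0, 1).
1. F is the centroid of triangle WRU ⇒ F = (1/3, 1/3)
2. L is the centroid of triangle RUF ⇒ L = (1/9, 4/9)
3. E lies on line UW with UE:EW = 1:(-3) ⇒ E = (-1/2, 3/2)
through L parallel to FU: direction (-1/3, 2/3); meets EU at V = (-1/3, 4/3)
V = E + t·(U−E) with t = 1/3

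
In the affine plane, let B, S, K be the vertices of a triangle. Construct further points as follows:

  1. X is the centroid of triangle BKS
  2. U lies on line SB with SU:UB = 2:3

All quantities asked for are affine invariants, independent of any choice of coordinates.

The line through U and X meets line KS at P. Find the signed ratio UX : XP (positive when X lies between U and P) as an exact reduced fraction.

UX:XP = 1/5

Work in coordinates with B = (0, 0), S = (1, 0), K = (0, 1).
1. X is the centroid of triangle BKS ⇒ X = (1/3, 1/3)
2. U lies on line SB with SU:UB = 2:3 ⇒ U = (3/5, 0)
line UX meets KS at P = (-1, 2)
X = U + t·(P−U) with t = 1/6, so UX:XP = 1/6:5/6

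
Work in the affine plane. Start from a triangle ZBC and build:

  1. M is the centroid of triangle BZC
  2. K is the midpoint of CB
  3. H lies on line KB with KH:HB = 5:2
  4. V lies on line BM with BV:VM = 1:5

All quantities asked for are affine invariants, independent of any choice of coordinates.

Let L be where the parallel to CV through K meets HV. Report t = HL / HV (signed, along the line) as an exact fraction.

Work in coordinates with Z = (0, 0), B = (1, 0), C = (0, 1).
1. M is the centroid of triangle BZC ⇒ M = (1/3, 1/3)
2. K is the midpoint of CB ⇒ K = (1/2, 1/2)
3. H lies on line KB with KH:HB = 5:2 ⇒ H = (6/7, 1/7)
4. V lies on line BM with BV:VM = 1:5 ⇒ V = (8/9, 1/18)
through K parallel to CV: direction (8/9, -17/18); meets HV at L = (47/54, 23/216)
L = H + t·(V−H) with t = 5/12

t = 5/12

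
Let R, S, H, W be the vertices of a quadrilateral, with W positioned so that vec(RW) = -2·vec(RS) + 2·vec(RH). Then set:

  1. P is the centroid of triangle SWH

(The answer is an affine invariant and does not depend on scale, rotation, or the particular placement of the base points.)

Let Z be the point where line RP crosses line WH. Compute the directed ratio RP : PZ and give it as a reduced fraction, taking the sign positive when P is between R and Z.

RP:PZ = 5

Set R = (0, 0), S = (1, 0), H = (0, 1), W = (-2, 2); any affine frame gives the same invariant.
1. P is the centroid of triangle SWH ⇒ P = (-1/3, 1)
line RP meets WH at Z = (-2/5, 6/5)
P = R + t·(Z−R) with t = 5/6, so RP:PZ = 5/6:1/6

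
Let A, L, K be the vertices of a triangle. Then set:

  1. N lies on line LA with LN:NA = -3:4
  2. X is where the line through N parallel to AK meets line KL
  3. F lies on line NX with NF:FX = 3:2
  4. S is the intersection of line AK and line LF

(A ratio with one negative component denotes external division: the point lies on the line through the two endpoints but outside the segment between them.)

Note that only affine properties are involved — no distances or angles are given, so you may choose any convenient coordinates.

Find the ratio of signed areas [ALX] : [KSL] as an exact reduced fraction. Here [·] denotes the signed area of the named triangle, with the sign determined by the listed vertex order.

Set A = (0, 0), L = (1, 0), K = (0, 1); any affine frame gives the same invariant.
1. N lies on line LA with LN:NA = -3:4 ⇒ N = (4, 0)
2. X is where the line through N parallel to AK meets line KL ⇒ X = (4, -3)
3. F lies on line NX with NF:FX = 3:2 ⇒ F = (4, -9/5)
4. S is the intersection of line AK and line LF ⇒ S = (0, 3/5)
2·[ALX] = -3, 2·[KSL] = 2/5
[ALX]:[KSL] = -3:2/5 = -15/2

[ALX]:[KSL] = -15/2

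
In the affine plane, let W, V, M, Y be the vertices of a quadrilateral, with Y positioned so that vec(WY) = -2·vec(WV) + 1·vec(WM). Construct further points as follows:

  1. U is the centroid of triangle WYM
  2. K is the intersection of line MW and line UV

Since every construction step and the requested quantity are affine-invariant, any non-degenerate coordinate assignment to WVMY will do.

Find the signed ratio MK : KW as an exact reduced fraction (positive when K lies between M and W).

MK:KW = 3/2

Set W = (0, 0), V = (1, 0), M = (0, 1), Y = (-2, 1); any affine frame gives the same invariant.
1. U is the centroid of triangle WYM ⇒ U = (-2/3, 2/3)
2. K is the intersection of line MW and line UV ⇒ K = (0, 2/5)
K = M + t·(W−M) with t = 3/5, so MK:KW = t:(1−t) = 3/5:2/5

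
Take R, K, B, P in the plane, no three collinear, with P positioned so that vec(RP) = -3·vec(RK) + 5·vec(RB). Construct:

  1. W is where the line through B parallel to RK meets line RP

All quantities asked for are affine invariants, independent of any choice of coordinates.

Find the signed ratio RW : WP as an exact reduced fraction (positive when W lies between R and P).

RW:WP = 1/4

Assign R = (0, 0), K = (1, 0), B = (0, 1), P = (-3, 5) — the answer is frame-independent, so this choice is without loss of generality.
1. W is where the line through B parallel to RK meets line RP ⇒ W = (-3/5, 1)
W = R + t·(P−R) with t = 1/5, so RW:WP = t:(1−t) = 1/5:4/5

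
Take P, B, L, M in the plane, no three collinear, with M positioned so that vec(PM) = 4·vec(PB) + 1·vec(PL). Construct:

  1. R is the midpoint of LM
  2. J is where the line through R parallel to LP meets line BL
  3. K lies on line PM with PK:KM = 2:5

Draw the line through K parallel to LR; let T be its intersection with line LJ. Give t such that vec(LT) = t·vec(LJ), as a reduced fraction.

t = 5/14

Set P = (0, 0), B = (1, 0), L = (0, 1), M = (4, 1); any affine frame gives the same invariant.
1. R is the midpoint of LM ⇒ R = (2, 1)
2. J is where the line through R parallel to LP meets line BL ⇒ J = (2, -1)
3. K lies on line PM with PK:KM = 2:5 ⇒ K = (8/7, 2/7)
through K parallel to LR: direction (2, 0); meets LJ at T = (5/7, 2/7)
T = L + t·(J−L) with t = 5/14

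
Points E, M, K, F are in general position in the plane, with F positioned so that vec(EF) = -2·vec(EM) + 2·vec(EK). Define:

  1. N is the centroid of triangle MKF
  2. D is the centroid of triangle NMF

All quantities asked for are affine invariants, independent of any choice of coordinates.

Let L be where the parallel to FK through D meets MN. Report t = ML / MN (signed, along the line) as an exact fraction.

t = 5/6

Choose coordinates E = (0, 0), M = (1, 0), K = (0, 1), F = (-2, 2).
1. N is the centroid of triangle MKF ⇒ N = (-1/3, 1)
2. D is the centroid of triangle NMF ⇒ D = (-4/9, 1)
through D parallel to FK: direction (2, -1); meets MN at L = (-1/9, 5/6)
L = M + t·(N−M) with t = 5/6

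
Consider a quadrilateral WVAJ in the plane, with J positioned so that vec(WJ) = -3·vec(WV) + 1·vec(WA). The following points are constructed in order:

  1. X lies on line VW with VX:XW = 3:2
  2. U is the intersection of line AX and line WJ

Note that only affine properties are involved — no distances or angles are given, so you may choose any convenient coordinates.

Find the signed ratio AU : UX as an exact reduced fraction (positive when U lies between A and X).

Work in coordinates with W = (0, 0), V = (1, 0), A = (0, 1), J = (-3, 1).
1. X lies on line VW with VX:XW = 3:2 ⇒ X = (2/5, 0)
2. U is the intersection of line AX and line WJ ⇒ U = (6/13, -2/13)
U = A + t·(X−A) with t = 15/13, so AU:UX = t:(1−t) = 15/13:-2/13

AU:UX = -15/2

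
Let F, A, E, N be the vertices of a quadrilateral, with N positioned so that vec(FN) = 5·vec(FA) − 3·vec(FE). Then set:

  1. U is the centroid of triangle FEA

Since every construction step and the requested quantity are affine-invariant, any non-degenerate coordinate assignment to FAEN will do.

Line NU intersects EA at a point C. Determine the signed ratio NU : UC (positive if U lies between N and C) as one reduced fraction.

NU:UC = -4

Set F = (0, 0), A = (1, 0), E = (0, 1), N = (5, -3); any affine frame gives the same invariant.
1. U is the centroid of triangle FEA ⇒ U = (1/3, 1/3)
line NU meets EA at C = (3/2, -1/2)
U = N + t·(C−N) with t = 4/3, so NU:UC = 4/3:-1/3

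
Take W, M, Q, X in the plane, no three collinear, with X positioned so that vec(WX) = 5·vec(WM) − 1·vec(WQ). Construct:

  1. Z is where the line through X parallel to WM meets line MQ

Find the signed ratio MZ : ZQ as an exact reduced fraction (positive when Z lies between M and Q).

Assign W = (0, 0), M = (1, 0), Q = (0, 1), X = (5, -1) — the answer is frame-independent, so this choice is without loss of generality.
1. Z is where the line through X parallel to WM meets line MQ ⇒ Z = (2, -1)
Z = M + t·(Q−M) with t = -1, so MZ:ZQ = t:(1−t) = -1:2

MZ:ZQ = -1/2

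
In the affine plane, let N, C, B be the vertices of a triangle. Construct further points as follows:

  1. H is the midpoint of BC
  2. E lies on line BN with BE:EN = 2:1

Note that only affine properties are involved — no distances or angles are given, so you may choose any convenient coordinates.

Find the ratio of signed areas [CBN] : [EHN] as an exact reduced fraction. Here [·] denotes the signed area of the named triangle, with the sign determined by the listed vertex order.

[CBN]:[EHN] = -6

Assign N = (0, 0), C = (1, 0), B = (0, 1) — the answer is frame-independent, so this choice is without loss of generality.
1. H is the midpoint of BC ⇒ H = (1/2, 1/2)
2. E lies on line BN with BE:EN = 2:1 ⇒ E = (0, 1/3)
2·[CBN] = 1, 2·[EHN] = -1/6
[CBN]:[EHN] = 1:-1/6 = -6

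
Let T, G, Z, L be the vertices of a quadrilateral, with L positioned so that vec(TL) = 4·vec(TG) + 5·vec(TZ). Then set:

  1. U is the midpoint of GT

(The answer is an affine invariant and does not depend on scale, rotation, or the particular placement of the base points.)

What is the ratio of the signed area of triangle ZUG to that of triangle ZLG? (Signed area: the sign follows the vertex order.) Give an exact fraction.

[ZUG]:[ZLG] = -1/16

Set T = (0, 0), G = (1, 0), Z = (0, 1), L = (4, 5); any affine frame gives the same invariant.
1. U is the midpoint of GT ⇒ U = (1/2, 0)
2·[ZUG] = 1/2, 2·[ZLG] = -8
[ZUG]:[ZLG] = 1/2:-8 = -1/16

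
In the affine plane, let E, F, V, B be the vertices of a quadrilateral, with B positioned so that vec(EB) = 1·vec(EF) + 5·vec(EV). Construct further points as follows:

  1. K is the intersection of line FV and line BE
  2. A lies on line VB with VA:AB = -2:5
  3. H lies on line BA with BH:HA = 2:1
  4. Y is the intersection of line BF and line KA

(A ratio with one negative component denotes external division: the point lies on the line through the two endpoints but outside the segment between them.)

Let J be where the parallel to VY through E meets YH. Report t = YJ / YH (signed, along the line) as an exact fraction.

t = 27/5

Assign E = (0, 0), F = (1, 0), V = (0, 1), B = (1, 5) — the answer is frame-independent, so this choice is without loss of generality.
1. K is the intersection of line FV and line BE ⇒ K = (1/6, 5/6)
2. A lies on line VB with VA:AB = -2:5 ⇒ A = (-2/3, -5/3)
3. H lies on line BA with BH:HA = 2:1 ⇒ H = (-1/9, 5/9)
4. Y is the intersection of line BF and line KA ⇒ Y = (1, 10/3)
through E parallel to VY: direction (1, 7/3); meets YH at J = (-5, -35/3)
J = Y + t·(H−Y) with t = 27/5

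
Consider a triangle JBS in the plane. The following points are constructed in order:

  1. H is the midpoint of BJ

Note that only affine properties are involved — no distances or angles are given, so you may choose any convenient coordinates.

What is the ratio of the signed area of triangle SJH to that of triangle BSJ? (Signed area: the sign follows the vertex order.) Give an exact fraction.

[SJH]:[BSJ] = 1/2

Choose coordinates J = (0, 0), B = (1, 0), S = (0, 1).
1. H is the midpoint of BJ ⇒ H = (1/2, 0)
2·[SJH] = 1/2, 2·[BSJ] = 1
[SJH]:[BSJ] = 1/2:1 = 1/2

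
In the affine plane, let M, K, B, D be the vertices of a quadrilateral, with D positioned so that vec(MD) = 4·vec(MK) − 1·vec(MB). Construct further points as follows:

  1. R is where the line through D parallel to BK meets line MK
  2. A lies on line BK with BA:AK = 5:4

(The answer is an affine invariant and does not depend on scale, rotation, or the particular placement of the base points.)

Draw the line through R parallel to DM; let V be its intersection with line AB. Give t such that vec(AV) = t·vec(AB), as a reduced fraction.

t = 2/5

Set M = (0, 0), K = (1, 0), B = (0, 1), D = (4, -1); any affine frame gives the same invariant.
1. R is where the line through D parallel to BK meets line MK ⇒ R = (3, 0)
2. A lies on line BK with BA:AK = 5:4 ⇒ A = (5/9, 4/9)
through R parallel to DM: direction (-4, 1); meets AB at V = (1/3, 2/3)
V = A + t·(B−A) with t = 2/5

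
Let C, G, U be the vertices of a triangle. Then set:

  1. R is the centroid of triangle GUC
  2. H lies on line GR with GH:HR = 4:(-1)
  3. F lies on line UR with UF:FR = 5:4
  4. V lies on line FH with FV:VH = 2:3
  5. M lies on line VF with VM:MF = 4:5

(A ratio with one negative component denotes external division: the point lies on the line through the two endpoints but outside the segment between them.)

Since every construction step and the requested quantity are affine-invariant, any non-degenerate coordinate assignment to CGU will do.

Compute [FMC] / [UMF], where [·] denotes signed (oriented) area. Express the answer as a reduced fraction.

Set C = (0, 0), G = (1, 0), U = (0, 1); any affine frame gives the same invariant.
1. R is the centroid of triangle GUC ⇒ R = (1/3, 1/3)
2. H lies on line GR with GH:HR = 4:(-1) ⇒ H = (1/9, 4/9)
3. F lies on line UR with UF:FR = 5:4 ⇒ F = (5/27, 17/27)
4. V lies on line FH with FV:VH = 2:3 ⇒ V = (7/45, 5/9)
5. M lies on line VF with VM:MF = 4:5 ⇒ M = (41/243, 143/243)
2·[FMC] = 2/729, 2·[UMF] = 10/729
[FMC]:[UMF] = 2/729:10/729 = 1/5

[FMC]:[UMF] = 1/5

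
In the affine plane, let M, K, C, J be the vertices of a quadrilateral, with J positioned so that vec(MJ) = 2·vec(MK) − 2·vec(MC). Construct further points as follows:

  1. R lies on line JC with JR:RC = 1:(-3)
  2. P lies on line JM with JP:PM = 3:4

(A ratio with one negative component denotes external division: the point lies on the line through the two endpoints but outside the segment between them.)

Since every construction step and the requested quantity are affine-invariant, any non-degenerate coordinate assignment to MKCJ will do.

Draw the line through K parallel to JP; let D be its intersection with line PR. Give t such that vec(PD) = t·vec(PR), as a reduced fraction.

t = -2

Assign M = (0, 0), K = (1, 0), C = (0, 1), J = (2, -2) — the answer is frame-independent, so this choice is without loss of generality.
1. R lies on line JC with JR:RC = 1:(-3) ⇒ R = (3, -7/2)
2. P lies on line JM with JP:PM = 3:4 ⇒ P = (8/7, -8/7)
through K parallel to JP: direction (-6/7, 6/7); meets PR at D = (-18/7, 25/7)
D = P + t·(R−P) with t = -2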